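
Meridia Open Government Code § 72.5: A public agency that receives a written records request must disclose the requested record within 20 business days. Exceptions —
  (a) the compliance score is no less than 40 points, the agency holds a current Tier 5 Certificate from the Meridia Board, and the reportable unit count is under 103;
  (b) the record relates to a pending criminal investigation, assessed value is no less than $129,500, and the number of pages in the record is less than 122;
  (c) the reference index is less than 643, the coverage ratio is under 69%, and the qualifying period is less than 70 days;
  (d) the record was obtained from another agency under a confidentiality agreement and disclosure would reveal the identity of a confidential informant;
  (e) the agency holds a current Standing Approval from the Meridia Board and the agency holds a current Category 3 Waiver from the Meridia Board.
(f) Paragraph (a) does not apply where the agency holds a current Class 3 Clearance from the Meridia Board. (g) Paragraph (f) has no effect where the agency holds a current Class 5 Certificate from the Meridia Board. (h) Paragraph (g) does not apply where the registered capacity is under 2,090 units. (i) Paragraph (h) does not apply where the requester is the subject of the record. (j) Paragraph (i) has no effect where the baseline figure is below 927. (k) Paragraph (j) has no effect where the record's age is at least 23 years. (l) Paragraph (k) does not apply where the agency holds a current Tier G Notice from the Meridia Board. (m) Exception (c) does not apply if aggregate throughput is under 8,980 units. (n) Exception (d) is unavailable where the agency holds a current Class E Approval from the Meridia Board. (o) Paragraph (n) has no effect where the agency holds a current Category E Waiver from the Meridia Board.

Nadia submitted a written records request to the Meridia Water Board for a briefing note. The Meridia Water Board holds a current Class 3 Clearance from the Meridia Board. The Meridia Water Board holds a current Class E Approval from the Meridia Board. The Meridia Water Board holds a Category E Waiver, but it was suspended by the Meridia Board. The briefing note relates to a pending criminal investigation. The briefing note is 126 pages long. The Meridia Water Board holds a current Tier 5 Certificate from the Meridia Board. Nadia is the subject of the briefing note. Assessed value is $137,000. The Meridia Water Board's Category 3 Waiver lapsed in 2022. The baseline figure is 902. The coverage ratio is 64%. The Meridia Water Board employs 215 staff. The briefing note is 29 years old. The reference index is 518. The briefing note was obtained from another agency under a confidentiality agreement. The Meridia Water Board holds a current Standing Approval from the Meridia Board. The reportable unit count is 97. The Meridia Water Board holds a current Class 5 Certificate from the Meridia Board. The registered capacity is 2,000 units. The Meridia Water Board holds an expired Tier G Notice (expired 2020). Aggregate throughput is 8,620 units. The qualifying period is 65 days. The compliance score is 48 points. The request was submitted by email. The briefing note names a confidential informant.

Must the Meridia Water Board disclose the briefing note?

All of (a)'s requirements are met (the compliance score is 48 points, meeting the 40 points threshold; a current Tier 5 Certificate is held; the reportable unit count is 97, under the 103 limit). As to paragraphs (f)–(l): (f) is engaged (a current Class 3 Clearance is held), but is displaced by (g): (g) applies — a current Class 5 Certificate is held. (h) operates (the registered capacity is 2,000 units, under the 2,090 units limit), but is itself disapplied by (i): (i) operates — Nadia is the subject of the briefing note. (j) would limit (i) — the baseline figure is 902, below the 927 limit — but (k) sets (j) aside: (k) is triggered — the record's age is 29 years, meeting the 23 years threshold. (l), which would lift (k), is inapplicable — the Tier G Notice is not current. Exception (a) stands.
Exception (b) fails — the number of pages in the record is 126, not less than 122.
All of (c)'s requirements are met (the reference index is 518, less than the 643 limit; the coverage ratio is 64%, under the 69% limit; the qualifying period is 65 days, less than the 70 days limit). However, paragraph (m) must be considered: (m) operates against (c): aggregate throughput is 8,620 units, under the 8,980 units limit. So (c) is unavailable.
Exception (d) is satisfied on its face — the briefing note was obtained under a confidentiality agreement; the briefing note names a confidential informant. But: (n) is triggered — a current Class E Approval is held. (o), which would lift (n), is not engaged — the Category E Waiver is not current. Exception (d) does not apply.
Exception (e) does not apply: the Category 3 Waiver is not current.

No — exception (a) applies; the Meridia Water Board is not required to disclose the briefing note.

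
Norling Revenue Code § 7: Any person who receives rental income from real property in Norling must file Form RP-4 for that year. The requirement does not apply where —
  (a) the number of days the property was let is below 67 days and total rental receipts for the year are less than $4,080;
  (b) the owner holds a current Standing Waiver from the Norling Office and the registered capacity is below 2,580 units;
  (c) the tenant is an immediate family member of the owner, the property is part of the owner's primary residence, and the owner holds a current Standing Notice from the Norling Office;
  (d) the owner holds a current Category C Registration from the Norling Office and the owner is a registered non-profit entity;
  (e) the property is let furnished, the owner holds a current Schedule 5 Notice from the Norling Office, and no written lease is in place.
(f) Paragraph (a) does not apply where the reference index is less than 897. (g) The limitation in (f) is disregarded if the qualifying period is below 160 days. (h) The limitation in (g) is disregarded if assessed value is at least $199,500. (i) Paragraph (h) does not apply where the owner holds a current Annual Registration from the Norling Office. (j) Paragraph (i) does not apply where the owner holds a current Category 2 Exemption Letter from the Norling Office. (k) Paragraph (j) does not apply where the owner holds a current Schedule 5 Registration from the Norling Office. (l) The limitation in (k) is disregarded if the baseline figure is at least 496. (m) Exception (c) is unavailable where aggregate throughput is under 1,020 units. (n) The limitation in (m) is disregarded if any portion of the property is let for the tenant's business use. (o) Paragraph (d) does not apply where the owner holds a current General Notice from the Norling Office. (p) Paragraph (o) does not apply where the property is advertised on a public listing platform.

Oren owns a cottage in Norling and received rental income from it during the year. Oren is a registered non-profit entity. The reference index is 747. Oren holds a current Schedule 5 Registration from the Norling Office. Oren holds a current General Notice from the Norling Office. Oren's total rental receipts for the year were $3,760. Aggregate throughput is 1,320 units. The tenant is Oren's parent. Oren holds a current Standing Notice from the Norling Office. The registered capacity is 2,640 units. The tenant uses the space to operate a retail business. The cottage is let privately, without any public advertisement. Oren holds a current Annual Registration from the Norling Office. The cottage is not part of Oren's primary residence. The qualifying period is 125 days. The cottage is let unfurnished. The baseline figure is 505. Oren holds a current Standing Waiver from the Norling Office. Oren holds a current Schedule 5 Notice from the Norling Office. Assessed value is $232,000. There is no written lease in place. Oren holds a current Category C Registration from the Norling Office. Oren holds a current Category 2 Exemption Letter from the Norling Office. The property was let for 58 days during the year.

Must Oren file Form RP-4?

Yes — Oren must file Form RP-4.

Exception (a) is satisfied on its face — the number of days the property was let is 58 days, below the 67 days limit; total rental receipts for the year are $3,760, less than the $4,080 limit. However, paragraphs (f)–(l) must be considered: (f) operates against (a): the reference index is 747, less than the 897 limit. (g) would limit (f) — the qualifying period is 125 days, below the 160 days limit — but (h) sets (g) aside: (h) operates against (g): assessed value is $232,000, meeting the $199,500 threshold. (i) is engaged (a current Annual Registration is held), but yields to (j): (j) is engaged — a current Category 2 Exemption Letter is held. (k) would limit (j) — a current Schedule 5 Registration is held — but (l) sets (k) aside: (l) operates against (k): the baseline figure is 505, meeting the 496 threshold. Exception (a) does not apply.
Exception (b) requires that the registered capacity is below 2,580 units; but the registered capacity is 2,640 units, not below 2,580 units, so (b) is unavailable.
Exception (c) requires that the property is part of the owner's primary residence; but the cottage is not part of the primary residence, so (c) is unavailable.
Exception (d)'s conditions are all satisfied: a current Category C Registration is held; Oren is a registered non-profit. But: (o) operates against (d): a current General Notice is held. (p), which would lift (o), does not operate here — the property is let privately without advertisement. So (d) is unavailable.
Exception (e) requires that the property is let furnished; but the property is let unfurnished, so (e) is unavailable.
No exception is made out. Oren falls within the general rule.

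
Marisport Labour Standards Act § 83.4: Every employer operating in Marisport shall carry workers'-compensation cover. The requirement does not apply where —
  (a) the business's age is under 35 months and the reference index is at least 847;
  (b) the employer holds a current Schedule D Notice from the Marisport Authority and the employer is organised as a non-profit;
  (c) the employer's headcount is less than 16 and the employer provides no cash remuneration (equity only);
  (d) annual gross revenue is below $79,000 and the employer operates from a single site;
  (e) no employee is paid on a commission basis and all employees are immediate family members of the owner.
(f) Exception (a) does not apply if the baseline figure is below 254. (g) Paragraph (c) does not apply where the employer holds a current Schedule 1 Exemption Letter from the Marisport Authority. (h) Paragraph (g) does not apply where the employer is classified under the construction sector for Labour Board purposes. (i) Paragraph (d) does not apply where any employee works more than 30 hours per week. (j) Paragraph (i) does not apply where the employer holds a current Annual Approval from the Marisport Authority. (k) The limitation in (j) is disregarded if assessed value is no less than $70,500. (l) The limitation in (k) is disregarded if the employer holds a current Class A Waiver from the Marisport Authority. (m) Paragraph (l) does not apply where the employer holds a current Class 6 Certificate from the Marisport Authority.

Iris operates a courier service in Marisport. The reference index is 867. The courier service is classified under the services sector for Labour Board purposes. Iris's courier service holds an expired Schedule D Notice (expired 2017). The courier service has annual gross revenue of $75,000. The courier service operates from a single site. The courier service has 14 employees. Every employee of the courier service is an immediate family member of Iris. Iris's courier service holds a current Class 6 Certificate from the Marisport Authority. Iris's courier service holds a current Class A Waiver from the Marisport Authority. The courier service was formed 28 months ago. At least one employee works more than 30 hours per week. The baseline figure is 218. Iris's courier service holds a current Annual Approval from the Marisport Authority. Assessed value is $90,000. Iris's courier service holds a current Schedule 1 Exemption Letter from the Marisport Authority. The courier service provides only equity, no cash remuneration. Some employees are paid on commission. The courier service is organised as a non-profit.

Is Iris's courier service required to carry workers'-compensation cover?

Exception (a): the business's age is 28 months, under the 35 months limit; the reference index is 867, meeting the 847 threshold — every condition holds. But applying paragraph (f): (f) is engaged — the baseline figure is 218, below the 254 limit. Exception (a) does not apply.
Exception (b) does not apply: the Schedule D Notice is not current.
Exception (c): the employer's headcount is 14, less than the 16 limit; remuneration is equity-only — every condition holds. However, paragraphs (g)–(h) must be considered: (g) is triggered — a current Schedule 1 Exemption Letter is held. (h), which would lift (g), is not engaged — the courier service is classified under the services sector. Exception (c) does not apply.
Exception (d) is satisfied on its face — annual gross revenue is $75,000, below the $79,000 limit; the employer operates from a single site. But applying paragraphs (i)–(m): (i) is engaged — at least one employee exceeds 30 hours/week. (j) would limit (i) — a current Annual Approval is held — but (k) sets (j) aside: (k) operates against (j): assessed value is $90,000, meeting the $70,500 threshold. (l) applies (a current Class A Waiver is held), but is set aside by (m): (m) operates against (l): a current Class 6 Certificate is held. Exception (d) does not apply.
Exception (e) does not apply: some employees are paid on commission.
No exception displaces § 83.4.

Yes — Iris's courier service must carry workers'-compensation cover.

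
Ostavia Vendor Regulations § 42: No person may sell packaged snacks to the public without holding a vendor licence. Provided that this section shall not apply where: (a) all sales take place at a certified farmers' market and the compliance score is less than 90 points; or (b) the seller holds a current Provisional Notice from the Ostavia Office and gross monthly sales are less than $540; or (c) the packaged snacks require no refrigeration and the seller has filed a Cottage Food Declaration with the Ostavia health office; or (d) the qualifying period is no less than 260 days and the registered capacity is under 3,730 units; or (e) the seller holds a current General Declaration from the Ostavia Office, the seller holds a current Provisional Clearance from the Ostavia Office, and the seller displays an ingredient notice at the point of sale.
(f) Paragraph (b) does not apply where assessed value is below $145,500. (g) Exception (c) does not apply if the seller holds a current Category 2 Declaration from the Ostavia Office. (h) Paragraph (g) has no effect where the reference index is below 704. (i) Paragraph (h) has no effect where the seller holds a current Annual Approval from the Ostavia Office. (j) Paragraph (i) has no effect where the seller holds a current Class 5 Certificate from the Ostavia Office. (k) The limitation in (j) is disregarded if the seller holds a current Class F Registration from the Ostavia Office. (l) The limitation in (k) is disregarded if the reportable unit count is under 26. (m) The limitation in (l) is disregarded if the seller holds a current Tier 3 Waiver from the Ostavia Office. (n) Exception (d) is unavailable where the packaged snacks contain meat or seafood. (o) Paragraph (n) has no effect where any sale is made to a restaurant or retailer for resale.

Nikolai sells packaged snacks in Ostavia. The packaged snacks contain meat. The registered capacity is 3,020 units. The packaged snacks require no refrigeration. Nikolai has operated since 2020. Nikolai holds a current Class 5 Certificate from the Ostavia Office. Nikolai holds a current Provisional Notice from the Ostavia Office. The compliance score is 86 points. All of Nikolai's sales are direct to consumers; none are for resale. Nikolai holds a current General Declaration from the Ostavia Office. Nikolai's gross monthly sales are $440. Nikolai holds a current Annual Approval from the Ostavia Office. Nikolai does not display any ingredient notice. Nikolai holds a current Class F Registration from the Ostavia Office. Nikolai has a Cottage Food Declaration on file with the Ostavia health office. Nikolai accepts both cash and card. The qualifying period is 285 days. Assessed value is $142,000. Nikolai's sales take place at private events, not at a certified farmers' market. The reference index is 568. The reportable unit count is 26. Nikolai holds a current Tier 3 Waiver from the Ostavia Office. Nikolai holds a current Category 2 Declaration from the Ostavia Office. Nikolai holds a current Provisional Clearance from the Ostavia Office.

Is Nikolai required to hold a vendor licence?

Yes — Nikolai must hold a vendor licence.

Exception (a) does not apply: sales are at private events, not a certified farmers' market.
Exception (b) is satisfied on its face — a current Provisional Notice is held; gross monthly sales are $440, less than the $540 limit. Turning to paragraph (f): (f) operates against (b): assessed value is $142,000, below the $145,500 limit. (b) is therefore removed.
Exception (c)'s conditions are all satisfied: the packaged snacks are shelf-stable; a Cottage Food Declaration is on file. Turning to paragraphs (g)–(m): (g) operates against (c): a current Category 2 Declaration is held. (h) would limit (g) — the reference index is 568, below the 704 limit — but (i) sets (h) aside: (i) operates against (h): a current Annual Approval is held. (j) would limit (i) — a current Class 5 Certificate is held — but (k) sets (j) aside: (k) operates — a current Class F Registration is held. (l) does not operate here (the reportable unit count is 26, not under 26), so (k) stands. So (c) is unavailable.
Exception (d): the qualifying period is 285 days, meeting the 260 days threshold; the registered capacity is 3,020 units, under the 3,730 units limit — every condition holds. Turning to paragraphs (n)–(o): (n) applies — the packaged snacks contain meat. (o), which would lift (n), does not operate here — no sales are for resale. So (d) is unavailable.
Exception (e) fails — no ingredient notice is displayed.
No exception displaces § 42.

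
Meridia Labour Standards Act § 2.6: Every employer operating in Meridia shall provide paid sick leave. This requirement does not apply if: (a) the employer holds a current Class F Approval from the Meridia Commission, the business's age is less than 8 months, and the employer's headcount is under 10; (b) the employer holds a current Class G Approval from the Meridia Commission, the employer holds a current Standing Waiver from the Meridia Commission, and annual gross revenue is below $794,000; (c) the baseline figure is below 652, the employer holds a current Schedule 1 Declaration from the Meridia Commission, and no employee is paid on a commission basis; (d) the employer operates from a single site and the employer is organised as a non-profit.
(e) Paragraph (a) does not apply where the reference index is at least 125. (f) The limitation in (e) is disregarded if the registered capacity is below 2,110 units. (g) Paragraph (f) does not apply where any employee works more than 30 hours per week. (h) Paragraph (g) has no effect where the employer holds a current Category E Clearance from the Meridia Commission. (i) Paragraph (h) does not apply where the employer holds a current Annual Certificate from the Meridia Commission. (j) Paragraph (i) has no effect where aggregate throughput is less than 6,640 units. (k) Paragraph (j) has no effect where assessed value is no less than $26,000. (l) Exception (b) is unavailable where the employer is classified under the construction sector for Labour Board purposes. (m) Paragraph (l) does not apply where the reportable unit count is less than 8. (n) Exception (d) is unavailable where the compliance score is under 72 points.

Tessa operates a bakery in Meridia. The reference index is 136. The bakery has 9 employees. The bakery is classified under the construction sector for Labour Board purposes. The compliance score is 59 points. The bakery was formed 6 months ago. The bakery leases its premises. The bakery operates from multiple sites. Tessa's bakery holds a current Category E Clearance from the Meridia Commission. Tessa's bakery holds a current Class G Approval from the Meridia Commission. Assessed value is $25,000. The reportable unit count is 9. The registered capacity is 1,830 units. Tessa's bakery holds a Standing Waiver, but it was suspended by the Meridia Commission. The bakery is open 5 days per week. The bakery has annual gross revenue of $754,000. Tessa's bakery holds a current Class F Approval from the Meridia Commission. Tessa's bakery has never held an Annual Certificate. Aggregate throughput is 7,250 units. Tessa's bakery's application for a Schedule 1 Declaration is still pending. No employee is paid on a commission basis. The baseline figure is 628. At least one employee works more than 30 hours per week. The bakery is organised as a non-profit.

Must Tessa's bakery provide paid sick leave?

Exception (a)'s conditions are all satisfied: a current Class F Approval is held; the business's age is 6 months, less than the 8 months limit; the employer's headcount is 9, under the 10 limit. Under paragraphs (e)–(k): (e) would limit (a) — the reference index is 136, meeting the 125 threshold — but (f) sets (e) aside: (f) operates against (e): the registered capacity is 1,830 units, below the 2,110 units limit. (g) would limit (f) — at least one employee exceeds 30 hours/week — but (h) sets (g) aside: (h) operates against (g): a current Category E Clearance is held. (i) does not operate here (the Annual Certificate is not current), so (h) stands. So (a) applies.
Exception (b) fails — no current Standing Waiver is held.
Exception (c) does not apply: the Schedule 1 Declaration is not current.
Exception (d) fails — the employer operates from multiple sites.

No — exception (a) applies; Tessa's bakery is not required to provide paid sick leave.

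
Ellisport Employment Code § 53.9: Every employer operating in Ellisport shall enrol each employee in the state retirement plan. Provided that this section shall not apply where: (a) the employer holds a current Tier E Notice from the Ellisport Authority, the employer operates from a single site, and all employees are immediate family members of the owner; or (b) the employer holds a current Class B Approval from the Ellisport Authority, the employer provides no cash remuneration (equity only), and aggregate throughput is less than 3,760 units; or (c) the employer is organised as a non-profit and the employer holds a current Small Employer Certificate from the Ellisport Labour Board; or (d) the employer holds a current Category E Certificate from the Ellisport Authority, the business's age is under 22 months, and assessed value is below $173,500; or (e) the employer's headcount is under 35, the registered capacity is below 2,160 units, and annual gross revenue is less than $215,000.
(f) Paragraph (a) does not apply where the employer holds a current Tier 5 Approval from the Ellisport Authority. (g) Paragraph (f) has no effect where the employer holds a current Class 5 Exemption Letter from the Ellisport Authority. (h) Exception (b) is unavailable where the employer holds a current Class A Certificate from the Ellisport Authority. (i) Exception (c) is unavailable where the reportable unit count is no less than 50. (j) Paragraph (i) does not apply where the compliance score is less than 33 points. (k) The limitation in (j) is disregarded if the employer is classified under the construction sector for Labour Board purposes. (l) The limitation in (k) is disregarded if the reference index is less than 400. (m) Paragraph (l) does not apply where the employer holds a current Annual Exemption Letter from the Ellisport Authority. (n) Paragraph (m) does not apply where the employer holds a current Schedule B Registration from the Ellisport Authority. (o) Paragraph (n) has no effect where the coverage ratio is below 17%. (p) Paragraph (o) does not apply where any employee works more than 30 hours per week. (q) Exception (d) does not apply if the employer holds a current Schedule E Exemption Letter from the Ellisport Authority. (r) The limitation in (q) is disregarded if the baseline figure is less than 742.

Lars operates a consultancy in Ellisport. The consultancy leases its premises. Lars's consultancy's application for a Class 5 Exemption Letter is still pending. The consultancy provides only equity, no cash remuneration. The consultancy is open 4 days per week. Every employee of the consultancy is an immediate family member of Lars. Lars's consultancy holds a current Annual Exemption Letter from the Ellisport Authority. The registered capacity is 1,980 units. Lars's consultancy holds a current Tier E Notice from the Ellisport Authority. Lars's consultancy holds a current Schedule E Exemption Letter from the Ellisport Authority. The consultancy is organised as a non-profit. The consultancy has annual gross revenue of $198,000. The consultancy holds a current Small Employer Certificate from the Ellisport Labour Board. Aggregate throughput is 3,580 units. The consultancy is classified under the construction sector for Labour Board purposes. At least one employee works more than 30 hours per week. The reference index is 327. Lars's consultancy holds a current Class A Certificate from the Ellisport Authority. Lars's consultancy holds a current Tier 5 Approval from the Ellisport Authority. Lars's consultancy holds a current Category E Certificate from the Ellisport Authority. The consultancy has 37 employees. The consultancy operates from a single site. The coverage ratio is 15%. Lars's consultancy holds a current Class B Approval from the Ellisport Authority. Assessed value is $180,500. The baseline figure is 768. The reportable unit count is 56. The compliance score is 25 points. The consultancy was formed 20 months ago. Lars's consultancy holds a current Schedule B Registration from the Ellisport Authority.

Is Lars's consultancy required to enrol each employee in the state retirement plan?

All of (a)'s requirements are met (a current Tier E Notice is held; the employer operates from a single site; every employee is an immediate family member). However, paragraphs (f)–(g) must be considered: (f) operates against (a): a current Tier 5 Approval is held. (g) is not engaged (no current Class 5 Exemption Letter is held), so (f) stands. (a) is therefore removed.
Exception (b) is satisfied on its face — a current Class B Approval is held; remuneration is equity-only; aggregate throughput is 3,580 units, less than the 3,760 units limit. But applying paragraph (h): (h) is engaged — a current Class A Certificate is held. Exception (b) does not apply.
All of (c)'s requirements are met (the employer is a non-profit; a current Small Employer Certificate is held). As to paragraphs (i)–(p): (i) is engaged (the reportable unit count is 56, meeting the 50 threshold), but yields to (j): (j) operates against (i): the compliance score is 25 points, less than the 33 points limit. (k) applies (the consultancy is classified under the construction sector), but yields to (l): (l) operates against (k): the reference index is 327, less than the 400 limit. (m) would limit (l) — a current Annual Exemption Letter is held — but (n) sets (m) aside: (n) is triggered — a current Schedule B Registration is held. (o) would limit (n) — the coverage ratio is 15%, below the 17% limit — but (p) sets (o) aside: (p) applies — at least one employee exceeds 30 hours/week. Exception (c) stands.
Exception (d) fails — assessed value is $180,500, not below $173,500.
Exception (e) fails — the employer's headcount is 37, not under 35.

No — exception (c) applies; Lars's consultancy is not required to enrol each employee in the state retirement plan.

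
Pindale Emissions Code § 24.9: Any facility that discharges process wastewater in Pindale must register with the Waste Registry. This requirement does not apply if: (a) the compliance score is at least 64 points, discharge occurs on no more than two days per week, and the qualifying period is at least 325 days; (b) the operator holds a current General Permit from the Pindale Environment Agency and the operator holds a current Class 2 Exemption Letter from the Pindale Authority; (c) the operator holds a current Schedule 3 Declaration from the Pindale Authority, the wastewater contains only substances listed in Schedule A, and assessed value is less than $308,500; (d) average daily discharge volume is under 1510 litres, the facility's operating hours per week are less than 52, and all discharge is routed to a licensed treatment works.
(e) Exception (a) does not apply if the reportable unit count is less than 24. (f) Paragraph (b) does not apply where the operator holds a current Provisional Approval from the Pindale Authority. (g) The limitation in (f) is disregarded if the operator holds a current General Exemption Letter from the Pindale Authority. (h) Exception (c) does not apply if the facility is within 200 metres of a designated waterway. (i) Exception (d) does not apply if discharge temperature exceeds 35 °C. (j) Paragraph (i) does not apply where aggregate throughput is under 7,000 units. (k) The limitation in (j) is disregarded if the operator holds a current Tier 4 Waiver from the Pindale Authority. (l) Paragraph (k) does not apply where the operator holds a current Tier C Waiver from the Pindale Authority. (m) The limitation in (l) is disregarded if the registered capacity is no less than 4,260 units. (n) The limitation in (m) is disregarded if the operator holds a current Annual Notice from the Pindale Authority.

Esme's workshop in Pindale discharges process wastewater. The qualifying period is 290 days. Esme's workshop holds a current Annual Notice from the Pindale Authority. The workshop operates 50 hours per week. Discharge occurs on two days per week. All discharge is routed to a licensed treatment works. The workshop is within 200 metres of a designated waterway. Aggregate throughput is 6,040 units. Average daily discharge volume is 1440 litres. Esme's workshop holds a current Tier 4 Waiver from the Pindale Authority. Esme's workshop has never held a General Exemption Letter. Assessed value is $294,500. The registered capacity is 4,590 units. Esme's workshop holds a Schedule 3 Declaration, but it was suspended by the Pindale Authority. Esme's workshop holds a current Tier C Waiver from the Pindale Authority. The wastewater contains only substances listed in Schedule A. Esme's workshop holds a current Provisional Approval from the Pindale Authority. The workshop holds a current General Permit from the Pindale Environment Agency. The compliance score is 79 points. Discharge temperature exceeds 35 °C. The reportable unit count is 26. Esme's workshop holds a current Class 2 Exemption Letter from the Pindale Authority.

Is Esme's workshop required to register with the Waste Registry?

Exception (a) requires that the qualifying period is at least 325 days; but the qualifying period is 290 days, short of 325 days, so (a) is unavailable.
Exception (b)'s conditions are all satisfied: a current General Permit is held; a current Class 2 Exemption Letter is held. But: (f) applies — a current Provisional Approval is held. (g) is not triggered (no current General Exemption Letter is held), so (f) stands. (b) is therefore removed.
Exception (c) requires that the operator holds a current Schedule 3 Declaration from the Pindale Authority; but the Schedule 3 Declaration is not current, so (c) is unavailable.
Exception (d)'s conditions are all satisfied: average daily discharge volume is 1440 litres, under the 1510 litres limit; the facility's operating hours per week are 50, less than the 52 limit; discharge is routed to a licensed treatment works. Applying paragraphs (i)–(n): (i) applies (discharge temperature exceeds 35 °C), but yields to (j): (j) operates against (i): aggregate throughput is 6,040 units, under the 7,000 units limit. (k) would limit (j) — a current Tier 4 Waiver is held — but (l) sets (k) aside: (l) operates against (k): a current Tier C Waiver is held. (m) operates (the registered capacity is 4,590 units, meeting the 4,260 units threshold), but is overridden by (n): (n) operates against (m): a current Annual Notice is held. So (d) applies.

No — exception (d) applies; Esme's workshop is not required to register with the Waste Registry.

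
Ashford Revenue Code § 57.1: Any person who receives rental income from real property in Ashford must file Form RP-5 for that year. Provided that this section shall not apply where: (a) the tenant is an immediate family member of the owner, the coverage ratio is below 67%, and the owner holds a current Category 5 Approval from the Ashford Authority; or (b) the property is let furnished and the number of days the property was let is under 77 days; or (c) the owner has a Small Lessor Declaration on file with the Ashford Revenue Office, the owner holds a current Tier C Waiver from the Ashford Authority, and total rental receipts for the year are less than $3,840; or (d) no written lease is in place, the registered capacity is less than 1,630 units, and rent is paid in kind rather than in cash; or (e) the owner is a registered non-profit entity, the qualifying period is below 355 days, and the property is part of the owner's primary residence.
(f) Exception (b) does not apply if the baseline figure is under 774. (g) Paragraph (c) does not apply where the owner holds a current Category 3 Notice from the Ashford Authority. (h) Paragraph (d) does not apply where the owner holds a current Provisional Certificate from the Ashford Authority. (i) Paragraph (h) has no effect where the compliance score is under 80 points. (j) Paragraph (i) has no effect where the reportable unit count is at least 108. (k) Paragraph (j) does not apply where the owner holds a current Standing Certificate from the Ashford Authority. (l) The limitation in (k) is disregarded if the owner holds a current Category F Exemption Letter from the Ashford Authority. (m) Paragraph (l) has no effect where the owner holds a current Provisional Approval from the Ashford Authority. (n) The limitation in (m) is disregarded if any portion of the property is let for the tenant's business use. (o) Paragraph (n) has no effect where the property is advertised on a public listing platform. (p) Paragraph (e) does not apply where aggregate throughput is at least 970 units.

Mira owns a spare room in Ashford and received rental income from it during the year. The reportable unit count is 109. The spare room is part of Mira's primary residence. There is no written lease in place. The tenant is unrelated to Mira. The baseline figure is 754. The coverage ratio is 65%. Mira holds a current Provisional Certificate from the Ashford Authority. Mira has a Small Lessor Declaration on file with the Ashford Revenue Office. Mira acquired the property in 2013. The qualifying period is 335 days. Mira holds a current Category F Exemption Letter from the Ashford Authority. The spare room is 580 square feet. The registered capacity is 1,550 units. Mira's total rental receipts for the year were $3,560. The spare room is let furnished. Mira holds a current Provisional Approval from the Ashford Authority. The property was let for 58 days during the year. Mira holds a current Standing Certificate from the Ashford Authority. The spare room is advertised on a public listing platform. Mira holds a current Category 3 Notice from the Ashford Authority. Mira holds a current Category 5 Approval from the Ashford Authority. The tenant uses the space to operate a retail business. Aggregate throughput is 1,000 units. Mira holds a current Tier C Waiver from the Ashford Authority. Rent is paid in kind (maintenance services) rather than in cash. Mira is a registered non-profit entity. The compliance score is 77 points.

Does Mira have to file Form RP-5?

No — exception (d) applies; Mira is not required to file Form RP-5.

Exception (a) fails — the tenant is unrelated to the owner.
Exception (b)'s conditions are all satisfied: the property is let furnished; the number of days the property was let is 58 days, under the 77 days limit. However, paragraph (f) must be considered: (f) applies — the baseline figure is 754, under the 774 limit. So (b) is unavailable.
Exception (c) is satisfied on its face — a Small Lessor Declaration is on file; a current Tier C Waiver is held; total rental receipts for the year are $3,560, less than the $3,840 limit. But: (g) operates against (c): a current Category 3 Notice is held. So (c) is unavailable.
Exception (d) is satisfied on its face — there is no written lease; the registered capacity is 1,550 units, less than the 1,630 units limit; rent is paid in kind. Under paragraphs (h)–(o): (h) is triggered (a current Provisional Certificate is held), but is displaced by (i): (i) operates against (h): the compliance score is 77 points, under the 80 points limit. (j) would limit (i) — the reportable unit count is 109, meeting the 108 threshold — but (k) sets (j) aside: (k) is engaged — a current Standing Certificate is held. (l) is engaged (a current Category F Exemption Letter is held), but is displaced by (m): (m) operates against (l): a current Provisional Approval is held. (n) would limit (m) — the space is let for business use — but (o) sets (n) aside: (o) operates against (n): the property is publicly advertised. (d) remains available.
Exception (e) is satisfied on its face — Mira is a registered non-profit; the qualifying period is 335 days, below the 355 days limit; the spare room is part of the primary residence. Turning to paragraph (p): (p) operates against (e): aggregate throughput is 1,000 units, meeting the 970 units threshold. Exception (e) does not apply.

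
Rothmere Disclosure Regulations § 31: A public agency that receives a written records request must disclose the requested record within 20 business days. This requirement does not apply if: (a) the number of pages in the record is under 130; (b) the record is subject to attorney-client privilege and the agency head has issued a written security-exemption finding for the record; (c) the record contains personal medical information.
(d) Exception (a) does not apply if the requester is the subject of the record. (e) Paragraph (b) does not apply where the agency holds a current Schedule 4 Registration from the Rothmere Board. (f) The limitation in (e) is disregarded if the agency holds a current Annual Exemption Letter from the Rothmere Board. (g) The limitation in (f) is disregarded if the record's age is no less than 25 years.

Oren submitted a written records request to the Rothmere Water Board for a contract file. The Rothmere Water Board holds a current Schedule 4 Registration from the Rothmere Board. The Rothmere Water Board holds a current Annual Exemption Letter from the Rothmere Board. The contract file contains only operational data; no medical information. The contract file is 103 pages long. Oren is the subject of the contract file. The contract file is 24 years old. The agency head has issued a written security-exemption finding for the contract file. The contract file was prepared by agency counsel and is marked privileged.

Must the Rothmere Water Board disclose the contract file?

Exception (a) is satisfied on its face — the number of pages in the record is 103, under the 130 limit. But applying paragraph (d): (d) applies — Oren is the subject of the contract file. (a) is therefore removed.
All of (b)'s requirements are met (the contract file is privileged; a written security-exemption finding has been issued). Under paragraphs (e)–(g): (e) would limit (b) — a current Schedule 4 Registration is held — but (f) sets (e) aside: (f) operates against (e): a current Annual Exemption Letter is held. (g), which would lift (f), is not engaged — the record's age is 24 years, short of 25 years. (b) remains available.
Exception (c) does not apply: the contract file contains only operational data.

No — exception (b) applies; the Rothmere Water Board is not required to disclose the contract file.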